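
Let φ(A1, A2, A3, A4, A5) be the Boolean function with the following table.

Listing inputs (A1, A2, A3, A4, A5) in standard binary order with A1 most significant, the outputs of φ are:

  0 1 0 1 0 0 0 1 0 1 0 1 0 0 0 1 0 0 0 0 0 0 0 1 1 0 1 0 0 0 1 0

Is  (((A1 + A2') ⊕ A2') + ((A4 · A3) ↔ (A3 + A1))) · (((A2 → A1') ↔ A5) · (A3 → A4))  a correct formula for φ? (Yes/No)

Test each input against both φ and the formula:
  A1=0, A2=0, A3=0, A4=0, A5=0: formula gives 0, φ = 0 ✓
  A1=0, A2=0, A3=0, A4=0, A5=1: formula gives 1, φ = 1 ✓
  A1=0, A2=0, A3=0, A4=1, A5=0: formula gives 0, φ = 0 ✓
  A1=0, A2=0, A3=0, A4=1, A5=1: formula gives 1, φ = 1 ✓
  …and likewise for the remaining 28 rows.
All 32 rows match — the expression computes φ exactly.

Yes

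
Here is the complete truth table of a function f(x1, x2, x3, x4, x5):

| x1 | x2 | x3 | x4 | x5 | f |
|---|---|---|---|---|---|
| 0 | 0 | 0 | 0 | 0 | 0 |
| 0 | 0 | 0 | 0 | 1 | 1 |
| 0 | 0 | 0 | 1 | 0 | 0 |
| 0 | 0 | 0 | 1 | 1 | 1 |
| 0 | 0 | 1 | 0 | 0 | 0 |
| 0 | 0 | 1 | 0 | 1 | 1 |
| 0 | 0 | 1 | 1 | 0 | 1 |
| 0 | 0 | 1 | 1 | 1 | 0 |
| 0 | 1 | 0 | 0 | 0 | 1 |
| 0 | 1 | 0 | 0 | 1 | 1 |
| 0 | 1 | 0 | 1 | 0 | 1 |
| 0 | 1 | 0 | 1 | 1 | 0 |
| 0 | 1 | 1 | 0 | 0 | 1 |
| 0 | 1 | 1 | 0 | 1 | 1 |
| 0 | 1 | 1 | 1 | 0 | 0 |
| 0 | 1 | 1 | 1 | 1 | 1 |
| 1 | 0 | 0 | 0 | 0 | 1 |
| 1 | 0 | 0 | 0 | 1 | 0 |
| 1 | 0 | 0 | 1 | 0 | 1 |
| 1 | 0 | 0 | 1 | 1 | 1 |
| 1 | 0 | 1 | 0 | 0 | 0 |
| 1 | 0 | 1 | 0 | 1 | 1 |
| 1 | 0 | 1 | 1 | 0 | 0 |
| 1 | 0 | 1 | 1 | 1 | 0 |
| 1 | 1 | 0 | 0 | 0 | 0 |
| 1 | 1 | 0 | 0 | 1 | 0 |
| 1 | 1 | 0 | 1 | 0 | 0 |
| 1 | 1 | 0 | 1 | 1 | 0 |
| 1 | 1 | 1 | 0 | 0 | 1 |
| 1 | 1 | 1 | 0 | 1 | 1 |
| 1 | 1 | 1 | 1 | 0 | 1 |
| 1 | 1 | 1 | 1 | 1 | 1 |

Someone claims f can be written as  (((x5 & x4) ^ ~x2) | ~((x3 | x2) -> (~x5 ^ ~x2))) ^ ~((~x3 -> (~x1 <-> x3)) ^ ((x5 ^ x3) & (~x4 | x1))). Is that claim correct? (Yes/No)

Yes

Evaluate (((x5 & x4) ^ ~x2) | ~((x3 | x2) -> (~x5 ^ ~x2))) ^ ~((~x3 -> (~x1 <-> x3)) ^ ((x5 ^ x3) & (~x4 | x1))) on each row and compare to f:
  x1=0, x2=0, x3=0, x4=0, x5=0: formula gives 0, f = 0 ✓
  x1=0, x2=0, x3=0, x4=0, x5=1: formula gives 1, f = 1 ✓
  x1=0, x2=0, x3=0, x4=1, x5=0: formula gives 0, f = 0 ✓
  x1=0, x2=0, x3=0, x4=1, x5=1: formula gives 1, f = 1 ✓
  …and likewise for the remaining 28 rows.
No disagreement on any input; they are logically equivalent.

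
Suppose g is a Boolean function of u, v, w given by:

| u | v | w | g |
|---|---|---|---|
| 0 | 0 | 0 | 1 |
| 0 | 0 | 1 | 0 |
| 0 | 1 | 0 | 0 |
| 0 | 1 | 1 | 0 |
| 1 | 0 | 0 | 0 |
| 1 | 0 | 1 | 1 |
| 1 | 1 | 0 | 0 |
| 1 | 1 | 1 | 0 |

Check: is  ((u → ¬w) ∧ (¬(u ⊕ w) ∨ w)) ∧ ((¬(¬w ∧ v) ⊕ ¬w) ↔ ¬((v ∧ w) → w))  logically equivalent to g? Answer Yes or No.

No

Check the formula against g row by row:
  u=0, v=0, w=0: formula gives 1, g = 1 ✓
  u=0, v=0, w=1: formula gives 0, g = 0 ✓
  u=0, v=1, w=0: formula gives 0, g = 0 ✓
  u=0, v=1, w=1: formula gives 0, g = 0 ✓
  u=1, v=0, w=0: formula gives 0, g = 0 ✓
  u=1, v=0, w=1: formula gives 0, but g = 1 ✗
Since they disagree at (1,0,1), the expression is not a correct formula for g.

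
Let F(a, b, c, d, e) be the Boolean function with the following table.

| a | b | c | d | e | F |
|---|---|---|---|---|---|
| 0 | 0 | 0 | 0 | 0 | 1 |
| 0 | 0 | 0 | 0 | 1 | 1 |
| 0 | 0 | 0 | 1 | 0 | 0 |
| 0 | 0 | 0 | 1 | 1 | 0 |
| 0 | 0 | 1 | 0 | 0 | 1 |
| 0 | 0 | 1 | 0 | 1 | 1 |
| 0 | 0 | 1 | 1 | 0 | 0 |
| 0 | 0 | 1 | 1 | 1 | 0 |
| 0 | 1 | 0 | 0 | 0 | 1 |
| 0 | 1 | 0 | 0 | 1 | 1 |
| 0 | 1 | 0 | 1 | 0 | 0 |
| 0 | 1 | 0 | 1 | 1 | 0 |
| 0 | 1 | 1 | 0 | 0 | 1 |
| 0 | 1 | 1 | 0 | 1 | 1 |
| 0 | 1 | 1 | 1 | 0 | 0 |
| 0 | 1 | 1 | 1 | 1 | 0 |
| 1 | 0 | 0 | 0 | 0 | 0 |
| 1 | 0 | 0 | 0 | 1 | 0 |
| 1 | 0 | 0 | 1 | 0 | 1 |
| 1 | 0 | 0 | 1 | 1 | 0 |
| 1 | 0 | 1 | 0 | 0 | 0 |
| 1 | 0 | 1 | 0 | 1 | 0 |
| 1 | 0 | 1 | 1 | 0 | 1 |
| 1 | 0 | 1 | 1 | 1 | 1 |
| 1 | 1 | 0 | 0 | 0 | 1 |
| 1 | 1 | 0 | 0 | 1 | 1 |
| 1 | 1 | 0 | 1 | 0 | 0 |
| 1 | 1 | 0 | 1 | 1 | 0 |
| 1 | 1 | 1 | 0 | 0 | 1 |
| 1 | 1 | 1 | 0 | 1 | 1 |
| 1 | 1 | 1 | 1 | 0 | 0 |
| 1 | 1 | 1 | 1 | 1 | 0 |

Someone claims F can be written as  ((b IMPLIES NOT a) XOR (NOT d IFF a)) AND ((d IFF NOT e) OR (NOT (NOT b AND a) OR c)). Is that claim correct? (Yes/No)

Yes

Evaluate ((b IMPLIES NOT a) XOR (NOT d IFF a)) AND ((d IFF NOT e) OR (NOT (NOT b AND a) OR c)) on each row and compare to F:
  a=0, b=0, c=0, d=0, e=0: formula gives 1, F = 1 ✓
  a=0, b=0, c=0, d=0, e=1: formula gives 1, F = 1 ✓
  a=0, b=0, c=0, d=1, e=0: formula gives 0, F = 0 ✓
  a=0, b=0, c=0, d=1, e=1: formula gives 0, F = 0 ✓
  …and likewise for the remaining 28 rows.
All 32 rows match — the expression computes F exactly.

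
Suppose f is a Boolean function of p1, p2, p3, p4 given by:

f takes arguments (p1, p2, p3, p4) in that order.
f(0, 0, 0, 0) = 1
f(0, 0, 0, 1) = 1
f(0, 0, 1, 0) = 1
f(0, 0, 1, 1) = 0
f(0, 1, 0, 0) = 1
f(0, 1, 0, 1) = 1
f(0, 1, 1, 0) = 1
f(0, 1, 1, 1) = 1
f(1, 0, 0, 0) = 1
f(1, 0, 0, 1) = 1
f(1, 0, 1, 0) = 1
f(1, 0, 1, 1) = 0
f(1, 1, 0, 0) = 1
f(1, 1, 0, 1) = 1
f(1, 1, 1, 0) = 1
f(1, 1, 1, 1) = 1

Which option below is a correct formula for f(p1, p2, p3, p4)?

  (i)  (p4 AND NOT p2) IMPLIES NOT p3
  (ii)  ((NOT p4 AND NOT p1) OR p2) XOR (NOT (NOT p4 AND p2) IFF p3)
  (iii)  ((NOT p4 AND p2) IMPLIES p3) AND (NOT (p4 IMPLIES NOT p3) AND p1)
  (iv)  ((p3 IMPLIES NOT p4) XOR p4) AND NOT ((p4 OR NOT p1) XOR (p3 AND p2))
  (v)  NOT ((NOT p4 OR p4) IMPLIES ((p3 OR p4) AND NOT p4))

i

(ii) fails at (0,0,0,1): the formula yields 0, f is 1.
(iii) fails at (0,0,0,0): the formula yields 0, f is 1.
(iv) fails at (0,0,0,0): the formula yields 0, f is 1.
(v) fails at (0,0,1,0): the formula yields 0, f is 1.
Only (i) survives; checking it on all 16 rows confirms it matches f.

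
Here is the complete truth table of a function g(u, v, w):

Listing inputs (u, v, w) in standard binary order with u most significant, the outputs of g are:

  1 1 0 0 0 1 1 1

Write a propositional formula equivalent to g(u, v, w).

g(u, v, w) = NOT ((((NOT u AND v) AND NOT w) OR ((NOT u AND v) AND w)) OR ((u AND NOT v) AND NOT w))

g is 0 on only 3 rows — (0,1,0), (0,1,1), (1,0,0). Writing each as a minterm (¬u·v·¬w, ¬u·v·w, u·¬v·¬w) and OR-ing them characterizes exactly where g=0, so g is the negation of that disjunction.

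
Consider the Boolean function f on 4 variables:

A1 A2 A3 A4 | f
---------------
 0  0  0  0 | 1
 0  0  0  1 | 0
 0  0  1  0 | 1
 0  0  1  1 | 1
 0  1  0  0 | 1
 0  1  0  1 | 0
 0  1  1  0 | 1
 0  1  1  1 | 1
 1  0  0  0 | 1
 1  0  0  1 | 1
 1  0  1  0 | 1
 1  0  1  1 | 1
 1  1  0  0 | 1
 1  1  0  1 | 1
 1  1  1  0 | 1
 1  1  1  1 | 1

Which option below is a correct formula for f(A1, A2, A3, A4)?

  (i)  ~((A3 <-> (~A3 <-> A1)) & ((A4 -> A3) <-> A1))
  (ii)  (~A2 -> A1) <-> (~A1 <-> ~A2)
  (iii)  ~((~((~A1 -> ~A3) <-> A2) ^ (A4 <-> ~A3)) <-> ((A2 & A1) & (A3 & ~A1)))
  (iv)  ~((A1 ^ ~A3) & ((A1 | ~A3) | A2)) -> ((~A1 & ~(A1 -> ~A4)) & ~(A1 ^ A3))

(ii) disagrees with f on (0,0,0,0) (formula → 0, table → 1); rule it out.
(iii) disagrees with f on (0,0,1,1) (formula → 0, table → 1); rule it out.
(iv) disagrees with f on (0,0,0,1) (formula → 1, table → 0); rule it out.
(i) is the remaining candidate, and it agrees with f on all 16 inputs.

i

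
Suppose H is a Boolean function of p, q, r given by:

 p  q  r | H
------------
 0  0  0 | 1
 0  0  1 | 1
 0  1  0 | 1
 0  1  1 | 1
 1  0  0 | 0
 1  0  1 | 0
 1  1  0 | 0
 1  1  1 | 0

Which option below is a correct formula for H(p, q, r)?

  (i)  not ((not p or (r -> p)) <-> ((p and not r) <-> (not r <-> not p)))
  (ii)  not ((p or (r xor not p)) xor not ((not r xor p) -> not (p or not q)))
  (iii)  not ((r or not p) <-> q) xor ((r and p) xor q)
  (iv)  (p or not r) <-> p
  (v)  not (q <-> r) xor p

(i) fails at (0,0,1): the formula yields 0, H is 1.
(ii) fails at (0,1,0): the formula yields 0, H is 1.
(iv) fails at (0,0,0): the formula yields 0, H is 1.
(v) fails at (0,0,0): the formula yields 0, H is 1.
(iii) is the remaining candidate, and it agrees with H on all 8 inputs.

iii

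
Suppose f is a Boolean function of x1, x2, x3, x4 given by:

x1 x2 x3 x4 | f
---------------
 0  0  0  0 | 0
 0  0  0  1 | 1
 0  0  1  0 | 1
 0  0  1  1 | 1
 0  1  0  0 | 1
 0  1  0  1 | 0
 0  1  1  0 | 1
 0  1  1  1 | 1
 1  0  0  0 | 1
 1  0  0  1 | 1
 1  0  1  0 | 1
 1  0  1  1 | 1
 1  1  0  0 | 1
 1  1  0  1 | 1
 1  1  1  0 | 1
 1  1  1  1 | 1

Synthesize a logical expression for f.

f(x1, x2, x3, x4) = ((((x1' · x2') · x3') · x4') + (((x1' · x2) · x3') · x4))'

The 0-rows are (0,0,0,0), (0,1,0,1). Take each as a conjunction (¬x1·¬x2·¬x3·¬x4, ¬x1·x2·¬x3·x4), form their disjunction, and complement — that gives a formula that is 1 everywhere f is.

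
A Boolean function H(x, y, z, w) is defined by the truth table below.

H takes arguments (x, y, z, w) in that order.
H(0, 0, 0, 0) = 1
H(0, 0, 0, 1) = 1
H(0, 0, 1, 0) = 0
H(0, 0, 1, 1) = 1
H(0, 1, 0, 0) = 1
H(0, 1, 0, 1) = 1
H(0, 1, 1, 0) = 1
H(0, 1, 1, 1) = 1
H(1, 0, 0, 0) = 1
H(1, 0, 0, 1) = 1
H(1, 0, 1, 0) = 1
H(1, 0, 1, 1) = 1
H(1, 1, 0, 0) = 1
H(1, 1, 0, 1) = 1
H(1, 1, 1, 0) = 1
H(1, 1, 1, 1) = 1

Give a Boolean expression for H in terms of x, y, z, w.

H(x, y, z, w) = ~(((~x & ~y) & z) & ~w)

H is 0 on exactly one input, (0,0,1,0), whose minterm is ¬x·¬y·z·¬w. So H is the negation of that single conjunction.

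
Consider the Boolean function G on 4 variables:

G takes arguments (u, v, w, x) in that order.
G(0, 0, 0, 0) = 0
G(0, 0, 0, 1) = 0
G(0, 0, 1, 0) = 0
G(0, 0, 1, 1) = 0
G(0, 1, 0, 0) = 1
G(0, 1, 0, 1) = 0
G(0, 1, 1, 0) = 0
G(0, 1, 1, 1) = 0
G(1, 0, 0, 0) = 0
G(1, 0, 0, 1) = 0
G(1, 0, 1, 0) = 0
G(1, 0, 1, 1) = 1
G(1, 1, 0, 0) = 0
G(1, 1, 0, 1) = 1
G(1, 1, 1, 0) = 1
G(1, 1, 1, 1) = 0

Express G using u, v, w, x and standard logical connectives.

The 1-rows are (0,1,0,0), (1,0,1,1), (1,1,0,1), (1,1,1,0). Each contributes one minterm — ¬u·v·¬w·¬x; u·¬v·w·x; u·v·¬w·x; u·v·w·¬x — and their disjunction is a sum-of-products form of G.

G(u, v, w, x) = (((((u' · v) · w') · x') + (((u · v') · w) · x)) + (((u · v) · w') · x)) + (((u · v) · w) · x')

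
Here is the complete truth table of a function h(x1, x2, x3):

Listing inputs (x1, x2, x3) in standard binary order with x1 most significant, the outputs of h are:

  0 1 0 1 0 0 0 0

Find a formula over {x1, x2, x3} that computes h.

h=1 on 2 inputs: (0,0,1), (0,1,1). Reading each as a conjunction of literals (¬x1·¬x2·x3, ¬x1·x2·x3) and taking the OR gives the canonical DNF.

h(x1, x2, x3) = ((NOT x1 AND NOT x2) AND x3) OR ((NOT x1 AND x2) AND x3)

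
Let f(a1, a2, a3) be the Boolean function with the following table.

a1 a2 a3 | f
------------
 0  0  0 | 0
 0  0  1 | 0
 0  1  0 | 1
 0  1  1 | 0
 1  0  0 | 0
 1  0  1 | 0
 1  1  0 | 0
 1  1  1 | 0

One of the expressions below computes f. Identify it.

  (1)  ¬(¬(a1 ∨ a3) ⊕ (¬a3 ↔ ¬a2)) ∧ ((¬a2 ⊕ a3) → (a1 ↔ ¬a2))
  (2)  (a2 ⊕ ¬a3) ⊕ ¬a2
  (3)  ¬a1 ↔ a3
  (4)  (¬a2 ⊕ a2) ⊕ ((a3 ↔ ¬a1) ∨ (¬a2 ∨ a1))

4

(1): at (0,0,1) it gives 1, but f = 0 — eliminated.
(2): at (0,0,1) it gives 1, but f = 0 — eliminated.
(3): at (0,0,1) it gives 1, but f = 0 — eliminated.
Only (4) survives; checking it on all 8 rows confirms it matches f.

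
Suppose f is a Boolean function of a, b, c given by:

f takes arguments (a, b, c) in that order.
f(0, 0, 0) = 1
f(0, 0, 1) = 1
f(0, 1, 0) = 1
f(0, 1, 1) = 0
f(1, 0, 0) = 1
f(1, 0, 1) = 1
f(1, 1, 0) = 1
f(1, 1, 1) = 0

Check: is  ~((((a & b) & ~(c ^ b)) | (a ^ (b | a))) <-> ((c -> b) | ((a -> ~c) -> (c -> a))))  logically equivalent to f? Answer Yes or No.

No

Check the formula against f row by row:
  a=0, b=0, c=0: formula gives 1, f = 1 ✓
  a=0, b=0, c=1: formula gives 0, but f = 1 ✗
Row (0,0,1) is a counterexample, so the formula is not equivalent to f.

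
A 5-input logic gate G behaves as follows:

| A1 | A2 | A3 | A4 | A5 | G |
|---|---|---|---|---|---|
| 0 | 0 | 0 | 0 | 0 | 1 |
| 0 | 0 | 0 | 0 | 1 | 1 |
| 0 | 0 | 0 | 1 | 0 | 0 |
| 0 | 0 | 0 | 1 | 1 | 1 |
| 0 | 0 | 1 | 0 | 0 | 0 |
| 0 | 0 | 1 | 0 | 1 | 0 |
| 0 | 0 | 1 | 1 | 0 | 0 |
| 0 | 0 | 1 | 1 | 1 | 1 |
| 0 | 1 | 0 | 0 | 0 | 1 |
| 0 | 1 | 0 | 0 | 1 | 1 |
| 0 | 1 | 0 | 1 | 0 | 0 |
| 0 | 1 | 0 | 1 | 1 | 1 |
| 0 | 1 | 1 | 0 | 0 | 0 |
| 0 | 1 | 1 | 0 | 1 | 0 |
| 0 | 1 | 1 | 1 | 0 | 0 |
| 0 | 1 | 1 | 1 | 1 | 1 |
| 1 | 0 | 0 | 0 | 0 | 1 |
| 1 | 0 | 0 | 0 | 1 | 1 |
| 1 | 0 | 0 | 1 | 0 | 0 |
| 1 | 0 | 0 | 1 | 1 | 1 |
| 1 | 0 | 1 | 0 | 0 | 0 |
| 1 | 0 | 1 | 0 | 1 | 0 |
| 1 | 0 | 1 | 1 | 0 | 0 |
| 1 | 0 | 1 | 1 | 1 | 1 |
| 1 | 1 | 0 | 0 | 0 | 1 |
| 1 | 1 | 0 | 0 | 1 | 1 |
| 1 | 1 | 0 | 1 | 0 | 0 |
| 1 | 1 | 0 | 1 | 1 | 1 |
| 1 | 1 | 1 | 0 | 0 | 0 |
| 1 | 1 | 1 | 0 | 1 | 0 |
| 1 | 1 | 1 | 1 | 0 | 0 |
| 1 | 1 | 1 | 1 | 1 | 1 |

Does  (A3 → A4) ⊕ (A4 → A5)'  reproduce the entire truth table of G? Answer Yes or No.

Yes

Test each input against both G and the formula:
  A1=0, A2=0, A3=0, A4=0, A5=0: formula gives 1, G = 1 ✓
  A1=0, A2=0, A3=0, A4=0, A5=1: formula gives 1, G = 1 ✓
  A1=0, A2=0, A3=0, A4=1, A5=0: formula gives 0, G = 0 ✓
  A1=0, A2=0, A3=0, A4=1, A5=1: formula gives 1, G = 1 ✓
  …and likewise for the remaining 28 rows.
All 32 rows match — the expression computes G exactly.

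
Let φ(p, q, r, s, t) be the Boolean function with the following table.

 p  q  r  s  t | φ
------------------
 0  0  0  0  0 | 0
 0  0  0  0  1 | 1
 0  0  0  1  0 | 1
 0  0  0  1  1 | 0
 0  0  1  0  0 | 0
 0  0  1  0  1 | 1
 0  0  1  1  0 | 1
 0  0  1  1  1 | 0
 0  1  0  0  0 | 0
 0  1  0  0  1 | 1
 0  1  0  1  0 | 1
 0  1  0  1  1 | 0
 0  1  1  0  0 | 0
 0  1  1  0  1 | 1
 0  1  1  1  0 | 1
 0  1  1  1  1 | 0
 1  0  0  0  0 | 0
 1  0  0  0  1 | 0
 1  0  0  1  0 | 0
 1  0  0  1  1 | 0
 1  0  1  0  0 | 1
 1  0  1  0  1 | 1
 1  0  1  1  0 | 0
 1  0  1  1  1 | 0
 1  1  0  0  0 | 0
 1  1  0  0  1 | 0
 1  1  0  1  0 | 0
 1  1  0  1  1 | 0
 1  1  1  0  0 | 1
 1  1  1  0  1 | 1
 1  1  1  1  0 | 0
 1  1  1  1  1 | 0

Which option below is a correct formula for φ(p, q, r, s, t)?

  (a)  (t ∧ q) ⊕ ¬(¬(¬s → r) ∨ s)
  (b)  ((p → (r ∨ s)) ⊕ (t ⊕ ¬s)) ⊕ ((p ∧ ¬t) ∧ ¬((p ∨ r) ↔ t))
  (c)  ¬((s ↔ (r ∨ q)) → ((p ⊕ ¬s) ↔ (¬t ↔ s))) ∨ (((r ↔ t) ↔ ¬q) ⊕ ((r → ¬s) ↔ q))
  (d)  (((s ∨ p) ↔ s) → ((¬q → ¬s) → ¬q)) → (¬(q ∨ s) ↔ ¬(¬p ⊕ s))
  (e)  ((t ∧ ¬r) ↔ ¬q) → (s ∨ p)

b

(a) fails at (0,0,0,0,1): the formula yields 0, φ is 1.
(c) fails at (0,0,0,0,0): the formula yields 1, φ is 0.
(d) fails at (0,0,0,0,1): the formula yields 0, φ is 1.
(e) fails at (0,0,0,0,0): the formula yields 1, φ is 0.
(b) is the remaining candidate, and it agrees with φ on all 32 inputs.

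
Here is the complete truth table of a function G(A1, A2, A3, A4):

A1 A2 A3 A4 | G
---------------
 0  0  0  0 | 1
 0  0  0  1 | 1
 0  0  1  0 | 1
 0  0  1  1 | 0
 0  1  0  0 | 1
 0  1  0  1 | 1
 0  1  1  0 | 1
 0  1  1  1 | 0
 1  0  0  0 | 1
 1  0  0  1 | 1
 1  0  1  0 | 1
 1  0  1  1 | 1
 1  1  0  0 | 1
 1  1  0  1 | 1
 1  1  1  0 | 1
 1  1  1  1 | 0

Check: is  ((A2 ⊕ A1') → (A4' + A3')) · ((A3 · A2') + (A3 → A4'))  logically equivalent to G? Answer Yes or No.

Yes

Check the formula against G row by row:
  A1=0, A2=0, A3=0, A4=0: formula gives 1, G = 1 ✓
  A1=0, A2=0, A3=0, A4=1: formula gives 1, G = 1 ✓
  A1=0, A2=0, A3=1, A4=0: formula gives 1, G = 1 ✓
  A1=0, A2=0, A3=1, A4=1: formula gives 0, G = 0 ✓
  …and likewise for the remaining 12 rows.
All 16 rows match — the expression computes G exactly.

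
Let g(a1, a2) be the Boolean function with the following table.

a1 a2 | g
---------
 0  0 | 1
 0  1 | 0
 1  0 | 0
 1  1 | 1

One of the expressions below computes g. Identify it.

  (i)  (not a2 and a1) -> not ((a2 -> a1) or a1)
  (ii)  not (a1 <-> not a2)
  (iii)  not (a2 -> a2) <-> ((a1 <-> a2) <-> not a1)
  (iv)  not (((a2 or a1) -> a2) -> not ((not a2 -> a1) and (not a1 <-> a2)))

ii

(i) disagrees with g on (0,1) (formula → 1, table → 0); rule it out.
(iii) disagrees with g on (0,0) (formula → 0, table → 1); rule it out.
(iv) disagrees with g on (0,0) (formula → 0, table → 1); rule it out.
That leaves (ii). Evaluating it on every row reproduces the table of g exactly.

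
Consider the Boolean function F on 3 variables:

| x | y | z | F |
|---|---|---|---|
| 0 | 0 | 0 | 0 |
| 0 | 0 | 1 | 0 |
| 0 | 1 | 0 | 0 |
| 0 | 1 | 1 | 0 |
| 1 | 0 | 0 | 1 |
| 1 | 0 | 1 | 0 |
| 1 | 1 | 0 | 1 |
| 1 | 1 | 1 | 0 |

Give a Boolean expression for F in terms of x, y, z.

The 1-rows are (1,0,0), (1,1,0). Each contributes one minterm — x·¬y·¬z; x·y·¬z — and their disjunction is a sum-of-products form of F.

F(x, y, z) = ((x · y') · z') + ((x · y) · z')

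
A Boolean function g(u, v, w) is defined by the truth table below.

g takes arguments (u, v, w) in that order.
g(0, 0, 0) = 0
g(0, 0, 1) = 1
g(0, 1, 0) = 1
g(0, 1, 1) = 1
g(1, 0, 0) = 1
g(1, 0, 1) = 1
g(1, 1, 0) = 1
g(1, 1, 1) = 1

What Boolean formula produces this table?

The output is 1 whenever at least one input is 1 — the OR of all inputs.

g(u, v, w) = (u | v) | w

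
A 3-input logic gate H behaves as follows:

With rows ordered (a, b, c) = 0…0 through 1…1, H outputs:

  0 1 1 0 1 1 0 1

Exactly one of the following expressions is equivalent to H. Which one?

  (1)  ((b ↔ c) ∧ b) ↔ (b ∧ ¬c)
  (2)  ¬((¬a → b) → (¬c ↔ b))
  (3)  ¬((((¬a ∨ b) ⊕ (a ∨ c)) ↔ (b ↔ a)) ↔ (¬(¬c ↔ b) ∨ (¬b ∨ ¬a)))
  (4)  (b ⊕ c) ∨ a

(1) fails at (0,0,0): the formula yields 1, H is 0.
(2) fails at (0,0,1): the formula yields 0, H is 1.
(4) fails at (1,1,0): the formula yields 1, H is 0.
Only (3) survives; checking it on all 8 rows confirms it matches H.

3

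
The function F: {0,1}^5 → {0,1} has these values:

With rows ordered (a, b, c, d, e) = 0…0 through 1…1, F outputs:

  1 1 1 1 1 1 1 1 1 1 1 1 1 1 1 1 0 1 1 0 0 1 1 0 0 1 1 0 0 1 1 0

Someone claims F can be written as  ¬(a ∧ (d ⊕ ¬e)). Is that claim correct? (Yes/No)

Evaluate ¬(a ∧ (d ⊕ ¬e)) on each row and compare to F:
  a=0, b=0, c=0, d=0, e=0: formula gives 1, F = 1 ✓
  a=0, b=0, c=0, d=0, e=1: formula gives 1, F = 1 ✓
  a=0, b=0, c=0, d=1, e=0: formula gives 1, F = 1 ✓
  a=0, b=0, c=0, d=1, e=1: formula gives 1, F = 1 ✓
  … (the remaining 28 rows also agree.)
No disagreement on any input; they are logically equivalent.

Yes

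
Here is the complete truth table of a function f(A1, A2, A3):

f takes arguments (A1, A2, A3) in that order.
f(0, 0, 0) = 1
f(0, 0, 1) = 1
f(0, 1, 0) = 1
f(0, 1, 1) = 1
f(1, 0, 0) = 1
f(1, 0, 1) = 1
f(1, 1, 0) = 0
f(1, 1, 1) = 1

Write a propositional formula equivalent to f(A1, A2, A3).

f(A1, A2, A3) = ~((A1 & A2) & ~A3)

f is 0 on exactly one input, (1,1,0), whose minterm is A1·A2·¬A3. So f is the negation of that single conjunction.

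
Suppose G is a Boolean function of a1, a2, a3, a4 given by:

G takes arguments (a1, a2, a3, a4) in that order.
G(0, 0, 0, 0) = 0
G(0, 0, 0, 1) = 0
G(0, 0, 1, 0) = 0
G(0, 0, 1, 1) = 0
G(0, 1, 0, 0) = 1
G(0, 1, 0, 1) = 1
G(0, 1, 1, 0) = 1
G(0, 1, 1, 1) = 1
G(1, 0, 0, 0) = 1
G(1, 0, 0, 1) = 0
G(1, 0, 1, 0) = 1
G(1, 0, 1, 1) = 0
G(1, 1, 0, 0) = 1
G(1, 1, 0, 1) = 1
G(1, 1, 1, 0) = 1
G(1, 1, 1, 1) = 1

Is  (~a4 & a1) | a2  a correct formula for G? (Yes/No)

Check the formula against G row by row:
  a1=0, a2=0, a3=0, a4=0: formula gives 0, G = 0 ✓
  a1=0, a2=0, a3=0, a4=1: formula gives 0, G = 0 ✓
  a1=0, a2=0, a3=1, a4=0: formula gives 0, G = 0 ✓
  a1=0, a2=0, a3=1, a4=1: formula gives 0, G = 0 ✓
  …and likewise for the remaining 12 rows.
All 16 rows match — the expression computes G exactly.

Yes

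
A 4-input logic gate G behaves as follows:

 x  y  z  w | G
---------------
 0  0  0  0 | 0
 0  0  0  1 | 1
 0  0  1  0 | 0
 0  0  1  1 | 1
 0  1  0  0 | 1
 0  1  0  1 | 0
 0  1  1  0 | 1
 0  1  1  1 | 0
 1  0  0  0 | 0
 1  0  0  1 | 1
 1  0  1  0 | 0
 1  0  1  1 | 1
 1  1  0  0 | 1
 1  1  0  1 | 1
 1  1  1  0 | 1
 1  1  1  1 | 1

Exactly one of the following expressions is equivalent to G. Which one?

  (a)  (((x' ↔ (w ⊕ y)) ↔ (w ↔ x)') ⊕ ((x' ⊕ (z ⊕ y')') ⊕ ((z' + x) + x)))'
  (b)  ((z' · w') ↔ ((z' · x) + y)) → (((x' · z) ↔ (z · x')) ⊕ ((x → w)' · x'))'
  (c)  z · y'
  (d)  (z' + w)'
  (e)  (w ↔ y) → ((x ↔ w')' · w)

e

(a) fails at (0,0,0,1): the formula yields 0, G is 1.
(b) fails at (0,0,0,0): the formula yields 1, G is 0.
(c) fails at (0,0,0,1): the formula yields 0, G is 1.
(d) fails at (0,0,0,1): the formula yields 0, G is 1.
That leaves (e). Evaluating it on every row reproduces the table of G exactly.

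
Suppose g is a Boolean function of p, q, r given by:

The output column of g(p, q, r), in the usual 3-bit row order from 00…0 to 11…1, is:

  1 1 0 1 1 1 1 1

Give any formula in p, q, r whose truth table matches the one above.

g(p, q, r) = not ((not p and q) and not r)

g is 0 on exactly one input, (0,1,0), whose minterm is ¬p·q·¬r. So g is the negation of that single conjunction.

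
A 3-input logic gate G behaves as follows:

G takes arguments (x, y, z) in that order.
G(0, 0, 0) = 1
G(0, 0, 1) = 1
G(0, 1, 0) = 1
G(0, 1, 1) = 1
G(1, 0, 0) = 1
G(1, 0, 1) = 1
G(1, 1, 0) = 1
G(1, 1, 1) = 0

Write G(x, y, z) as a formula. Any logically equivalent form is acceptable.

The output is 0 only when every input is 1 — NAND of all inputs.

G(x, y, z) = ~((x & y) & z)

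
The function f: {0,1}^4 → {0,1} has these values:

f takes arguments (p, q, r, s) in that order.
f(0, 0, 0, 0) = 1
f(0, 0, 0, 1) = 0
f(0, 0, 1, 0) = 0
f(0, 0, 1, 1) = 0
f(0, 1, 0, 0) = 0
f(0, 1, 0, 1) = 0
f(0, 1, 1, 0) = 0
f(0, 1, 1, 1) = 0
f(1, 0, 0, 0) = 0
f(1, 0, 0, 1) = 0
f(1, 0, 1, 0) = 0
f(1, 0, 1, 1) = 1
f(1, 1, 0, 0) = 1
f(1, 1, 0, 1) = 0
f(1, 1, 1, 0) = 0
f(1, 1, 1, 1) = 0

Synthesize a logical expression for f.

f(p, q, r, s) = ((((p' · q') · r') · s') + (((p · q') · r) · s)) + (((p · q) · r') · s')

Collect the rows where f=1 — (0,0,0,0), (1,0,1,1), (1,1,0,0) — and write one minterm per row: ¬p·¬q·¬r·¬s, p·¬q·r·s, p·q·¬r·¬s. Their union (logical OR) reproduces the table exactly.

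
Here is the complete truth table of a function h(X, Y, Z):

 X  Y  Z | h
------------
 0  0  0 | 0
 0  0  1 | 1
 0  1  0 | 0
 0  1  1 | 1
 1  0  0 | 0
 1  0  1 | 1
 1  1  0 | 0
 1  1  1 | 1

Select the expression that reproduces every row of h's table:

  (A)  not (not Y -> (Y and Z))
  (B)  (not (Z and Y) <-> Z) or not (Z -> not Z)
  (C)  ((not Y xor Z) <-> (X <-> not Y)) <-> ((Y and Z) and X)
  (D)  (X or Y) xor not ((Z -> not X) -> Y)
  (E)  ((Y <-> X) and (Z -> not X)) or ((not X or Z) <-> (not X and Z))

(A) disagrees with h on (0,0,0) (formula → 1, table → 0); rule it out.
(C) disagrees with h on (0,0,0) (formula → 1, table → 0); rule it out.
(D) disagrees with h on (0,0,0) (formula → 1, table → 0); rule it out.
(E) disagrees with h on (0,0,0) (formula → 1, table → 0); rule it out.
That leaves (B). Evaluating it on every row reproduces the table of h exactly.

B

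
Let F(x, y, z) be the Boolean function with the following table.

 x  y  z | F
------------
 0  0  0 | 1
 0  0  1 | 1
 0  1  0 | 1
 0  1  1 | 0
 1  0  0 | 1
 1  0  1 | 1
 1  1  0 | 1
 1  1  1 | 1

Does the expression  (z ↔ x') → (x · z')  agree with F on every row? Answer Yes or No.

Evaluate (z ↔ x') → (x · z') on each row and compare to F:
  x=0, y=0, z=0: formula gives 1, F = 1 ✓
  x=0, y=0, z=1: formula gives 0, but F = 1 ✗
Since they disagree at (0,0,1), the expression is not a correct formula for F.

No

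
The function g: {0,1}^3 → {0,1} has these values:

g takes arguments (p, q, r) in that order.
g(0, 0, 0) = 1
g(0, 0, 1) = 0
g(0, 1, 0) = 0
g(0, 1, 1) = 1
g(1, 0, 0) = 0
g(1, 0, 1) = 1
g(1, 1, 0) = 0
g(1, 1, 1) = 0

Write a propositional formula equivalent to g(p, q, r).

g(p, q, r) = (((p' · q') · r') + ((p' · q) · r)) + ((p · q') · r)

The 1-rows are (0,0,0), (0,1,1), (1,0,1). Each contributes one minterm — ¬p·¬q·¬r; ¬p·q·r; p·¬q·r — and their disjunction is a sum-of-products form of g.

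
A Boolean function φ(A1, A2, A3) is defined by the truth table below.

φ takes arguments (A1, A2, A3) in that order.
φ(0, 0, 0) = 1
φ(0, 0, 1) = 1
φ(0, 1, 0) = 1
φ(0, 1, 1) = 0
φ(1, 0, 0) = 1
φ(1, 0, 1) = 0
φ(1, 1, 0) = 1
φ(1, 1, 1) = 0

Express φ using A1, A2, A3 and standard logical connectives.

φ(A1, A2, A3) = ((((A1' · A2) · A3) + ((A1 · A2') · A3)) + ((A1 · A2) · A3))'

The 0-rows are (0,1,1), (1,0,1), (1,1,1). Take each as a conjunction (¬A1·A2·A3, A1·¬A2·A3, A1·A2·A3), form their disjunction, and complement — that gives a formula that is 1 everywhere φ is.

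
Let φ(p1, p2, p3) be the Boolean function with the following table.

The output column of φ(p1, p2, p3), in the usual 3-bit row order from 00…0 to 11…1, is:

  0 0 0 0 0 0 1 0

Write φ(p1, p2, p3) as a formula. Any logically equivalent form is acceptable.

Only row (1,1,0) gives 1. That row's minterm p1·p2·¬p3 is φ directly.

φ(p1, p2, p3) = (p1 & p2) & ~p3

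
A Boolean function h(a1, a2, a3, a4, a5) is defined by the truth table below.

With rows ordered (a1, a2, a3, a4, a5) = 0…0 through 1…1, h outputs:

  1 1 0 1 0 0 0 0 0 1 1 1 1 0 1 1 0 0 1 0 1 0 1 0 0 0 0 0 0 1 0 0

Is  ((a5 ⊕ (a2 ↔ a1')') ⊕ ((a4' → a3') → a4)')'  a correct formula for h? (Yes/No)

Test each input against both h and the formula:
  a1=0, a2=0, a3=0, a4=0, a5=0: formula gives 1, h = 1 ✓
  a1=0, a2=0, a3=0, a4=0, a5=1: formula gives 0, but h = 1 ✗
A single disagreement suffices: at (0,0,0,0,1) they differ, so the formula does not compute h.

No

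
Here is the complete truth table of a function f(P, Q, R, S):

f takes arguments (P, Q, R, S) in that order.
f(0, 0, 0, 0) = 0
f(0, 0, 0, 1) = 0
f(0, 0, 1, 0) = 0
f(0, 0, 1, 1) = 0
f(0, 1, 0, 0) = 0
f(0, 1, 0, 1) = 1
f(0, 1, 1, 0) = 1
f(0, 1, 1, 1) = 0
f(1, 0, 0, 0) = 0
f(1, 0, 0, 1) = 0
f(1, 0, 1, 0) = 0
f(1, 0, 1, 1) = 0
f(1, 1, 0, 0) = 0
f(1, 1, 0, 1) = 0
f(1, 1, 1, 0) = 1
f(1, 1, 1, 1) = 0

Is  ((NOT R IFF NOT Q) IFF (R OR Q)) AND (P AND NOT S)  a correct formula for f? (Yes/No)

Check the formula against f row by row:
  P=0, Q=0, R=0, S=0: formula gives 0, f = 0 ✓
  P=0, Q=0, R=0, S=1: formula gives 0, f = 0 ✓
  P=0, Q=0, R=1, S=0: formula gives 0, f = 0 ✓
  P=0, Q=0, R=1, S=1: formula gives 0, f = 0 ✓
  …
  P=0, Q=1, R=0, S=1: formula gives 0, but f = 1 ✗
Row (0,1,0,1) is a counterexample, so the formula is not equivalent to f.

No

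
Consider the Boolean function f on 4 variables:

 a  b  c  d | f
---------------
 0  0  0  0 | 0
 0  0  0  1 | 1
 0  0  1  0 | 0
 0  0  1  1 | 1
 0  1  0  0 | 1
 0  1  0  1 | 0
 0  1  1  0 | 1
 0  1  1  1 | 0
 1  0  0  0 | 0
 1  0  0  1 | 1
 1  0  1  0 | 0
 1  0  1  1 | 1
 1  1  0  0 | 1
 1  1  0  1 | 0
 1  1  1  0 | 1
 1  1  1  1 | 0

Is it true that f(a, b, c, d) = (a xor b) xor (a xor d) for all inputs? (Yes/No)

Yes

Evaluate (a xor b) xor (a xor d) on each row and compare to f:
  a=0, b=0, c=0, d=0: formula gives 0, f = 0 ✓
  a=0, b=0, c=0, d=1: formula gives 1, f = 1 ✓
  a=0, b=0, c=1, d=0: formula gives 0, f = 0 ✓
  a=0, b=0, c=1, d=1: formula gives 1, f = 1 ✓
  …and likewise for the remaining 12 rows.
Every row agrees, so the formula is equivalent.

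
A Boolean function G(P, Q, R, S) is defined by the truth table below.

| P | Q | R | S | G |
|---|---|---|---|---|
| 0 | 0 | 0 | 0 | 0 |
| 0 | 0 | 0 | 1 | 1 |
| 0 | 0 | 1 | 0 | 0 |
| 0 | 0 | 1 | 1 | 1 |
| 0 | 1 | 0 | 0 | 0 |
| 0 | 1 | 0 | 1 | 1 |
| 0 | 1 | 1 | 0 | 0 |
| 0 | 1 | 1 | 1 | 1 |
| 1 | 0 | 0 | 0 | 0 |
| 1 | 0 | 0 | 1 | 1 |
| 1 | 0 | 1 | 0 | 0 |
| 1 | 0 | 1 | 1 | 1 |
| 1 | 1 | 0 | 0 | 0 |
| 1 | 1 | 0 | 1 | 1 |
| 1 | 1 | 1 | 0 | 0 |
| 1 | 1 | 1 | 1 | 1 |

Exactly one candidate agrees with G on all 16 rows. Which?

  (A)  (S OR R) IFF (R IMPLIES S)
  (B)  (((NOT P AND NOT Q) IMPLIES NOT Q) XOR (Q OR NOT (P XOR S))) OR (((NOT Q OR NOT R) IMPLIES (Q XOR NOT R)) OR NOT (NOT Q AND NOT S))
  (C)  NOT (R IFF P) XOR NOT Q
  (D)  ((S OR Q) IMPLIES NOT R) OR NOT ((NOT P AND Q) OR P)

(B) disagrees with G on (0,0,0,0) (formula → 1, table → 0); rule it out.
(C) disagrees with G on (0,0,0,0) (formula → 1, table → 0); rule it out.
(D) disagrees with G on (0,0,0,0) (formula → 1, table → 0); rule it out.
(A) is the remaining candidate, and it agrees with G on all 16 inputs.

A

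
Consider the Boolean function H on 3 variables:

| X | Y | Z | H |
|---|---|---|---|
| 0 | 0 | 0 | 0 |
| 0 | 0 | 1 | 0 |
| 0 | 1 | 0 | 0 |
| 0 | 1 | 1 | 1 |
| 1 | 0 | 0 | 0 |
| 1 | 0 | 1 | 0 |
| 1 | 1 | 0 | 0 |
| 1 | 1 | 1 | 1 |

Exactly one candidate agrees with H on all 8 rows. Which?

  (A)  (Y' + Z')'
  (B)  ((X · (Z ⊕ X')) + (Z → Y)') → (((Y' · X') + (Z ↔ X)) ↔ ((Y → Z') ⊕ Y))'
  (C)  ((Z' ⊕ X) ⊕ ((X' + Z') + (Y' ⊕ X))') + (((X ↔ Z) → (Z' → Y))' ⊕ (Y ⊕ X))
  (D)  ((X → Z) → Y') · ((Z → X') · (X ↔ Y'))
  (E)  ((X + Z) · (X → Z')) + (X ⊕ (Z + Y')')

A

(B): at (0,0,0) it gives 1, but H = 0 — eliminated.
(C): at (0,0,0) it gives 1, but H = 0 — eliminated.
(D): at (0,1,1) it gives 0, but H = 1 — eliminated.
(E): at (0,0,1) it gives 1, but H = 0 — eliminated.
(A) is the remaining candidate, and it agrees with H on all 8 inputs.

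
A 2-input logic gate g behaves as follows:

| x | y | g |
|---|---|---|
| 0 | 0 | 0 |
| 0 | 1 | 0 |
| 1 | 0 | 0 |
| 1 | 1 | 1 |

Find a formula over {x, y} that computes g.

g(x, y) = x & y

The output is 1 only when every input is 1 — the AND of all inputs.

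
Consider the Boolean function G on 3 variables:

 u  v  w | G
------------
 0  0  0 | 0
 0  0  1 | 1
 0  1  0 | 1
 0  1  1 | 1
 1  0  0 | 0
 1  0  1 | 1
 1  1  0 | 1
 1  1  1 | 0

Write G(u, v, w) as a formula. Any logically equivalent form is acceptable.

G(u, v, w) = not ((((not u and not v) and not w) or ((u and not v) and not w)) or ((u and v) and w))

G is 0 on only 3 rows — (0,0,0), (1,0,0), (1,1,1). Writing each as a minterm (¬u·¬v·¬w, u·¬v·¬w, u·v·w) and OR-ing them characterizes exactly where G=0, so G is the negation of that disjunction.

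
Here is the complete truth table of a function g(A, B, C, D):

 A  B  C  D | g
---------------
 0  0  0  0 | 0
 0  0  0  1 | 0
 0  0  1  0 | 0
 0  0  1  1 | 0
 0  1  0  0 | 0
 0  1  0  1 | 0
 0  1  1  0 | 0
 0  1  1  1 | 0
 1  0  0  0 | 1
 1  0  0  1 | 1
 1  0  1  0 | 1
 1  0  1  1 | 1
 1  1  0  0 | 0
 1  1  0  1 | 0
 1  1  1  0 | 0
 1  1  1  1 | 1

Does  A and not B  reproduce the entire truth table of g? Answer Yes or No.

No

Test each input against both g and the formula:
  A=0, B=0, C=0, D=0: formula gives 0, g = 0 ✓
  A=0, B=0, C=0, D=1: formula gives 0, g = 0 ✓
  A=0, B=0, C=1, D=0: formula gives 0, g = 0 ✓
  A=0, B=0, C=1, D=1: formula gives 0, g = 0 ✓
  …
  A=1, B=1, C=1, D=1: formula gives 0, but g = 1 ✗
A single disagreement suffices: at (1,1,1,1) they differ, so the formula does not compute g.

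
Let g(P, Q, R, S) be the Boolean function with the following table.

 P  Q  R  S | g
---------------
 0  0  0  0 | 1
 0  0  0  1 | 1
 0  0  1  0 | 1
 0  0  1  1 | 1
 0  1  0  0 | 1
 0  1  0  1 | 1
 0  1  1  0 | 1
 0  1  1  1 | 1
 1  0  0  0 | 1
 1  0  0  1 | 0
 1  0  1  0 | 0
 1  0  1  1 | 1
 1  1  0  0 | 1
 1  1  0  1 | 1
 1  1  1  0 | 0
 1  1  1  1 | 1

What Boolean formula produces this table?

There are just 3 zero rows: (1,0,0,1), (1,0,1,0), (1,1,1,0). Their minterms are P·¬Q·¬R·S, P·¬Q·R·¬S, P·Q·R·¬S; the OR of those covers precisely the 0-outputs, and negating it yields g.

g(P, Q, R, S) = not (((((P and not Q) and not R) and S) or (((P and not Q) and R) and not S)) or (((P and Q) and R) and not S))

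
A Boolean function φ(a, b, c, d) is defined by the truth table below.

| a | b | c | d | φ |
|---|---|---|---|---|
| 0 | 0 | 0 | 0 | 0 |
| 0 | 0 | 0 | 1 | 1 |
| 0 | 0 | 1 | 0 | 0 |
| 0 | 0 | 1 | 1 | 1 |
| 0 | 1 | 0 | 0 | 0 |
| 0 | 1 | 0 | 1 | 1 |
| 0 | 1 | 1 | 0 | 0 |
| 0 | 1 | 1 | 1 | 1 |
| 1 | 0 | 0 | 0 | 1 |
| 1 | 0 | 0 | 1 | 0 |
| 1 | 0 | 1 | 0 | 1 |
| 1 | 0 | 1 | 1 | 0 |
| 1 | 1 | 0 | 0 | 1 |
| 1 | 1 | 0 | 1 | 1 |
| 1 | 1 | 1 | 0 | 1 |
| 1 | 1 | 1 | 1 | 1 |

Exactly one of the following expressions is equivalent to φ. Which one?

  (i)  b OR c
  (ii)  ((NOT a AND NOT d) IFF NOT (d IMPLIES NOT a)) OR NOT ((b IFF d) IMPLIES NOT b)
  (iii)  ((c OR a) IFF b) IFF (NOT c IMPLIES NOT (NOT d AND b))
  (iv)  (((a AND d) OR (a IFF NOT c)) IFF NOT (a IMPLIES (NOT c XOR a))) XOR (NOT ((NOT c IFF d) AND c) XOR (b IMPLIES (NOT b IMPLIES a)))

ii

(i) fails at (0,0,0,1): the formula yields 0, φ is 1.
(iii) fails at (0,0,0,0): the formula yields 1, φ is 0.
(iv) fails at (0,0,0,0): the formula yields 1, φ is 0.
That leaves (ii). Evaluating it on every row reproduces the table of φ exactly.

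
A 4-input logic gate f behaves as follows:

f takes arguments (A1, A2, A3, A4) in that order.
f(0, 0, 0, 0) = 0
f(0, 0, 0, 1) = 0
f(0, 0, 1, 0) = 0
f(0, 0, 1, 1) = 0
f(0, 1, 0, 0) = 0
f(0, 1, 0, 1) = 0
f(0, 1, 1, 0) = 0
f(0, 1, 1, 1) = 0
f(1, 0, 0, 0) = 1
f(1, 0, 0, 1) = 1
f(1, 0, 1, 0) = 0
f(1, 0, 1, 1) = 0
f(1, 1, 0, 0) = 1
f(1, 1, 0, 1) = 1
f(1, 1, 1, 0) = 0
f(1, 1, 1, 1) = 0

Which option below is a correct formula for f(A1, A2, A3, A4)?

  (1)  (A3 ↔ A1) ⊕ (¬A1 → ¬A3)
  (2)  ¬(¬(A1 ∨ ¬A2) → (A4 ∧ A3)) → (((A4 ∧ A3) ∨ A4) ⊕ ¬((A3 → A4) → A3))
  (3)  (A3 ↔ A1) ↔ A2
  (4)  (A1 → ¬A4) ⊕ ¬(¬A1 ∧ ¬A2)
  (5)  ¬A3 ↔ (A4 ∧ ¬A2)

1

(2): at (0,0,0,0) it gives 1, but f = 0 — eliminated.
(3): at (0,0,1,0) it gives 1, but f = 0 — eliminated.
(4): at (0,0,0,0) it gives 1, but f = 0 — eliminated.
(5): at (0,0,0,1) it gives 1, but f = 0 — eliminated.
That leaves (1). Evaluating it on every row reproduces the table of f exactly.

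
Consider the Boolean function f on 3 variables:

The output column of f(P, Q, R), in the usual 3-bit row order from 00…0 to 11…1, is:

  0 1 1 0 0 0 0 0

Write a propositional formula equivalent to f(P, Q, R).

The 1-rows are (0,0,1), (0,1,0). Each contributes one minterm — ¬P·¬Q·R; ¬P·Q·¬R — and their disjunction is a sum-of-products form of f.

f(P, Q, R) = ((NOT P AND NOT Q) AND R) OR ((NOT P AND Q) AND NOT R)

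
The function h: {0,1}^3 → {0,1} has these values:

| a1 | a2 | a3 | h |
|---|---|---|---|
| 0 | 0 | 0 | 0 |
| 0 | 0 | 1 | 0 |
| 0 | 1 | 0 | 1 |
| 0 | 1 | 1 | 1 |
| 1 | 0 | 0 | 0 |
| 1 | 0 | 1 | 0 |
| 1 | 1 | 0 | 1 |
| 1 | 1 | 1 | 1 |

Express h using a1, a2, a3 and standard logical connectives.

The output simply equals a2.

h(a1, a2, a3) = a2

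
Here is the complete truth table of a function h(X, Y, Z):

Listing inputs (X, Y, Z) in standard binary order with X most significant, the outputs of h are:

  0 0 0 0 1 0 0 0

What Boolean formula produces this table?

h is 1 on exactly one input, (1,0,0), whose minterm is X·¬Y·¬Z. So h is just that conjunction.

h(X, Y, Z) = (X · Y') · Z'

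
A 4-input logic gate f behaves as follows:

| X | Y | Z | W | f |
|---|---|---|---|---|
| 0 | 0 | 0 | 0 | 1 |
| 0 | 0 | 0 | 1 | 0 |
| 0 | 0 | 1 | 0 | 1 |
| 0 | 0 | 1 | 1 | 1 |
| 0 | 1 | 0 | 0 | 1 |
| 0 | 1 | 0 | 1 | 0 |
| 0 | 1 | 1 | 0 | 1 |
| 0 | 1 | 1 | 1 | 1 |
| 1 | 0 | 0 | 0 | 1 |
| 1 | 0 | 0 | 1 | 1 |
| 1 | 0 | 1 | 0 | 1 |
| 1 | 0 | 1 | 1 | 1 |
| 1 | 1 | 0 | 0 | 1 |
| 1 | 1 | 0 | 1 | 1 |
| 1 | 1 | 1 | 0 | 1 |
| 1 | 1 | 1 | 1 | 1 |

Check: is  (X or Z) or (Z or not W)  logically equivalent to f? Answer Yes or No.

Yes

Evaluate (X or Z) or (Z or not W) on each row and compare to f:
  X=0, Y=0, Z=0, W=0: formula gives 1, f = 1 ✓
  X=0, Y=0, Z=0, W=1: formula gives 0, f = 0 ✓
  X=0, Y=0, Z=1, W=0: formula gives 1, f = 1 ✓
  X=0, Y=0, Z=1, W=1: formula gives 1, f = 1 ✓
  …and likewise for the remaining 12 rows.
No disagreement on any input; they are logically equivalent.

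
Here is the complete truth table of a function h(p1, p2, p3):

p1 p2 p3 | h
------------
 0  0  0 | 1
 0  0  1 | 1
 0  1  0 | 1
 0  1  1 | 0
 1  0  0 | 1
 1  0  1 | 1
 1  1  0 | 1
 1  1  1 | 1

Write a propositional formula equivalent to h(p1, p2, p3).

Only row (0,1,1) gives 0. So h is 1 everywhere except there — the complement of the minterm ¬p1·p2·p3.

h(p1, p2, p3) = NOT ((NOT p1 AND p2) AND p3)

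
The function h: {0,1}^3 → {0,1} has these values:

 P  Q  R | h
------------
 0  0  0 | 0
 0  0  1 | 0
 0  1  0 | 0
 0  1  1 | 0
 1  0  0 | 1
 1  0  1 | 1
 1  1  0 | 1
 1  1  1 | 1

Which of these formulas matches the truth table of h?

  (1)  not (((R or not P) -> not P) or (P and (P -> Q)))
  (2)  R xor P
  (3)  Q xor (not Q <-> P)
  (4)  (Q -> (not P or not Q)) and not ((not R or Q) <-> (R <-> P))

3

(1): at (1,0,0) it gives 0, but h = 1 — eliminated.
(2): at (0,0,1) it gives 1, but h = 0 — eliminated.
(4): at (0,1,1) it gives 1, but h = 0 — eliminated.
Only (3) survives; checking it on all 8 rows confirms it matches h.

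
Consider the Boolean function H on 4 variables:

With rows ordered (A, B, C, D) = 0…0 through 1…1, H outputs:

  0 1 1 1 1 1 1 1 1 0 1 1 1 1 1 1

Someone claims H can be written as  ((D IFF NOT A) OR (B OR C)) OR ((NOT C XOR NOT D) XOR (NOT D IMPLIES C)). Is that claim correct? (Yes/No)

Check the formula against H row by row:
  A=0, B=0, C=0, D=0: formula gives 0, H = 0 ✓
  A=0, B=0, C=0, D=1: formula gives 1, H = 1 ✓
  A=0, B=0, C=1, D=0: formula gives 1, H = 1 ✓
  A=0, B=0, C=1, D=1: formula gives 1, H = 1 ✓
  … (the remaining 12 rows also agree.)
No disagreement on any input; they are logically equivalent.

Yes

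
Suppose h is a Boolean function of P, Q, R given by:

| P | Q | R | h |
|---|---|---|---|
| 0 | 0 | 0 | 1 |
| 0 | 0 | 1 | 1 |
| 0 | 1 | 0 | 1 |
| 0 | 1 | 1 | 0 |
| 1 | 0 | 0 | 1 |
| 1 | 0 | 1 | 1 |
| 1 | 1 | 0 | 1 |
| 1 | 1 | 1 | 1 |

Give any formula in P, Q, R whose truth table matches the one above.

h(P, Q, R) = NOT ((NOT P AND Q) AND R)

h is 0 on exactly one input, (0,1,1), whose minterm is ¬P·Q·R. So h is the negation of that single conjunction.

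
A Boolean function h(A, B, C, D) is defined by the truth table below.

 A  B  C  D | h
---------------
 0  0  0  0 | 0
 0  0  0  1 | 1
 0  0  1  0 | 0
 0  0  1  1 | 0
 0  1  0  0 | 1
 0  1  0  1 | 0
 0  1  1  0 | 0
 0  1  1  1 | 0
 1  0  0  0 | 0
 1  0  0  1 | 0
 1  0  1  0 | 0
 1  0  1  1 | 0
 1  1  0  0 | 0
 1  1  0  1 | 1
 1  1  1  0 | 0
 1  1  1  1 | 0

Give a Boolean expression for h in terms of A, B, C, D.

The 1-rows are (0,0,0,1), (0,1,0,0), (1,1,0,1). Each contributes one minterm — ¬A·¬B·¬C·D; ¬A·B·¬C·¬D; A·B·¬C·D — and their disjunction is a sum-of-products form of h.

h(A, B, C, D) = ((((~A & ~B) & ~C) & D) | (((~A & B) & ~C) & ~D)) | (((A & B) & ~C) & D)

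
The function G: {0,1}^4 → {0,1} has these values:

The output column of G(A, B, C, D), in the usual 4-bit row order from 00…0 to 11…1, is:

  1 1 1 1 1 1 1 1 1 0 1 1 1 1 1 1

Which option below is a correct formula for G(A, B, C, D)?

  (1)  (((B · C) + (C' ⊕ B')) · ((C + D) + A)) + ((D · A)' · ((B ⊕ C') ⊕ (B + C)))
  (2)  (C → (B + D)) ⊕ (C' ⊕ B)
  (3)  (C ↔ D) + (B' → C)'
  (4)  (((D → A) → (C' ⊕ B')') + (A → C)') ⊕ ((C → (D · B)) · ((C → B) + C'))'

1

(2) disagrees with G on (0,0,0,0) (formula → 0, table → 1); rule it out.
(3) disagrees with G on (0,0,1,0) (formula → 0, table → 1); rule it out.
(4) disagrees with G on (0,0,1,1) (formula → 0, table → 1); rule it out.
(1) is the remaining candidate, and it agrees with G on all 16 inputs.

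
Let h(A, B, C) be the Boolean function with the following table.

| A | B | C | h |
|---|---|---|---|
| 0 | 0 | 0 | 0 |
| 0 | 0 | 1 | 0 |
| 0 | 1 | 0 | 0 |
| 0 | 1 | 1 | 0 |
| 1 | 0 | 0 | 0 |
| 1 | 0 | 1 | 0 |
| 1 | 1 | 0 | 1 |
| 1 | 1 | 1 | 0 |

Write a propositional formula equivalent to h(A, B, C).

Only row (1,1,0) gives 1. That row's minterm A·B·¬C is h directly.

h(A, B, C) = (A AND B) AND NOT C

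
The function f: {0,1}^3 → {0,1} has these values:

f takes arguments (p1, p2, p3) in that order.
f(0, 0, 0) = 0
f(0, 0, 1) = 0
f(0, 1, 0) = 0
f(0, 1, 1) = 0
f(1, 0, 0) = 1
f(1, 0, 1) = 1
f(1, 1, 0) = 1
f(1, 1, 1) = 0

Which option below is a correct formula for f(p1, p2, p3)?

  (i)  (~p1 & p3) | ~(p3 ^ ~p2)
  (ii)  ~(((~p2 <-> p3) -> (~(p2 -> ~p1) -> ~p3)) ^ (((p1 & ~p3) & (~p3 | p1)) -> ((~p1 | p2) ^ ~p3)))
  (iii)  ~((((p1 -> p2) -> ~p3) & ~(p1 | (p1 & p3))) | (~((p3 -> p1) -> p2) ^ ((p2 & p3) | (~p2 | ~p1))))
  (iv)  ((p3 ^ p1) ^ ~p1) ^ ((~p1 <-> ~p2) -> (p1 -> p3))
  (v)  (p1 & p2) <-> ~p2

iii

(i): at (0,0,1) it gives 1, but f = 0 — eliminated.
(ii): at (0,0,0) it gives 1, but f = 0 — eliminated.
(iv): at (0,0,1) it gives 1, but f = 0 — eliminated.
(v): at (0,1,0) it gives 1, but f = 0 — eliminated.
That leaves (iii). Evaluating it on every row reproduces the table of f exactly.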